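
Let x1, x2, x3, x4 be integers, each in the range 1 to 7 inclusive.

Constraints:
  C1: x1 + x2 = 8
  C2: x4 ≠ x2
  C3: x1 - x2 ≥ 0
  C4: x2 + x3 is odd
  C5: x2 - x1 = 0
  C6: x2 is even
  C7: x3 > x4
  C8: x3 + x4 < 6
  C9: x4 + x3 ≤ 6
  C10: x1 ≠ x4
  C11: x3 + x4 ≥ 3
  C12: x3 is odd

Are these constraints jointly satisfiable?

Satisfiable

One satisfying assignment is x1 = 4, x2 = 4, x3 = 3, x4 = 2.
For the less obvious constraints — constraint 1: x1 + x2 = 8; constraint 3: x1 - x2 = 0; constraint 5: x2 - x1 = 0 — and the others hold by inspection.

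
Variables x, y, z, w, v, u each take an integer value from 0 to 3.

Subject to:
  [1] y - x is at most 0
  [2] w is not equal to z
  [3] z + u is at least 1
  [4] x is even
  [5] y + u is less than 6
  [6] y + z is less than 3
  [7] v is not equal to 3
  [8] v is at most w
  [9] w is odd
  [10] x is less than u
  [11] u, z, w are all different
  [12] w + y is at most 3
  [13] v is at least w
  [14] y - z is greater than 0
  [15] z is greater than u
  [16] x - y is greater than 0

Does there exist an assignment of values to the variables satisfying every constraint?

Unsatisfiable

Constraints 10, 14, 15, and 16 give u < z, z < y, y < x, x < u. Chaining: u < z < y < x < u, which forces u < u — impossible.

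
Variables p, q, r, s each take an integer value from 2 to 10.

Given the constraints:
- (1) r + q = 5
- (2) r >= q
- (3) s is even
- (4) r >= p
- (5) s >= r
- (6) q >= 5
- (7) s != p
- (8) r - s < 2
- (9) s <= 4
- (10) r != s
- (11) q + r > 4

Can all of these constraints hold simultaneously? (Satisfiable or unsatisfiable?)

From constraints 2 and 6: r ≥ q and q ≥ 5, so r ≥ 5. From constraints 5 and 9: r ≤ s and s ≤ 4, so r ≤ 4. But 4 < 5, so no value of r works.

Unsatisfiable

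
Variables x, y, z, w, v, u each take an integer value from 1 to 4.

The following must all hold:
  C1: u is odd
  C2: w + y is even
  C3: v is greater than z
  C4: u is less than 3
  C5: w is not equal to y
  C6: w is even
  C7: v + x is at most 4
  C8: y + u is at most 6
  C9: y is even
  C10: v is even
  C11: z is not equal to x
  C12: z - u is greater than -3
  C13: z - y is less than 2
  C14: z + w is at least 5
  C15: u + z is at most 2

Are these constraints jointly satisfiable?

Satisfiable

Try x = 2, y = 2, z = 1, w = 4, v = 2, u = 1.
Check constraint 7: v + x = 4; constraint 8: y + u = 3. The remaining constraints are straightforward to verify.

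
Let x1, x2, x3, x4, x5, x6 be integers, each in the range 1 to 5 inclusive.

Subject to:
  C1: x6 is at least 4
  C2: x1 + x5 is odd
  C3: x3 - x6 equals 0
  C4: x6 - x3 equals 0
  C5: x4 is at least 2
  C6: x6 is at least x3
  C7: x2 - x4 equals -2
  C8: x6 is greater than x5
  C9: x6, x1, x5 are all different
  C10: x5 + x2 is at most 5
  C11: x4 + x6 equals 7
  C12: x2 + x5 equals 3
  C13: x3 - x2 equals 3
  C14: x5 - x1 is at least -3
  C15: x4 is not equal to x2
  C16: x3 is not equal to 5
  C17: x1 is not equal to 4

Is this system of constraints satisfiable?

Satisfiable

The assignment x1 = 3, x2 = 1, x3 = 4, x4 = 3, x5 = 2, x6 = 4 works:
  constraint 3 holds since x3 - x6 = 0.
  constraint 4 holds since x6 - x3 = 0.
The rest check out directly.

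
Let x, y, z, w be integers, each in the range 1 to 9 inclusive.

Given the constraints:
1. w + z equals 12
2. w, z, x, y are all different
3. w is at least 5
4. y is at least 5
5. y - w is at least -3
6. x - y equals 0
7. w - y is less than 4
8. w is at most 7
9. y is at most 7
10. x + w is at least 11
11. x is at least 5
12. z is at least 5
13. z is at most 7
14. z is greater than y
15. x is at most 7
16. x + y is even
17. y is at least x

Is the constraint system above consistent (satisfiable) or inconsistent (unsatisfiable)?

Constraints 3, 4, 8, 9, 11, 12, 13, and 15 confine each of w, z, x, y to the 3 values {5, …, 7}.
Constraint 2 requires all 4 of them to be distinct, but only 3 values are available — impossible by the pigeonhole principle.

Unsatisfiable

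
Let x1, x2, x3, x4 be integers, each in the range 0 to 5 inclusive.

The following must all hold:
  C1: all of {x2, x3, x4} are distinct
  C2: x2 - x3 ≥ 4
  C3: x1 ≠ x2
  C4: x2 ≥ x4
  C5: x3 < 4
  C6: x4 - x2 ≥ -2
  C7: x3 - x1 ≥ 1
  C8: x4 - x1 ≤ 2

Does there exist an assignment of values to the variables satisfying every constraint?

Constraints 2, 6, 7, and 8 give x1 − x4 ≥ -2, x4 − x2 ≥ -2, x2 − x3 ≥ 4, x3 − x1 ≥ 1.
Adding all 4 inequalities: the left sides telescope to 0, and the right sides sum to (-2) + (-2) + 4 + 1 = 1. So 0 ≥ 1, which is false.

Unsatisfiable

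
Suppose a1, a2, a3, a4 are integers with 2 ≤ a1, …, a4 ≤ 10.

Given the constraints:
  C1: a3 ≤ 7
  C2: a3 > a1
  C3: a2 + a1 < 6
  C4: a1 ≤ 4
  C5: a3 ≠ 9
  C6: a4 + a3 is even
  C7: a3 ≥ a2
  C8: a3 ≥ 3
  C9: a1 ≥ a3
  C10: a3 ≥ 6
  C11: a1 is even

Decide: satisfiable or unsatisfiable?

From constraints 9 and 10: a1 ≥ a3 and a3 ≥ 6, so a1 ≥ 6. From constraint 4: a1 ≤ 4. But 4 < 6, so no value of a1 works.

Unsatisfiable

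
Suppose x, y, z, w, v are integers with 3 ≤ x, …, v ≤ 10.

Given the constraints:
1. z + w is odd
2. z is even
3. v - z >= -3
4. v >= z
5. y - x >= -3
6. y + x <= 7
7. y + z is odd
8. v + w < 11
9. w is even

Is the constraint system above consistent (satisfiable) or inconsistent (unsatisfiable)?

Unsatisfiable

Constraint 2 makes z even and constraint 9 makes w even, so z + w must be even. Constraint 1 says z + w is odd — contradiction.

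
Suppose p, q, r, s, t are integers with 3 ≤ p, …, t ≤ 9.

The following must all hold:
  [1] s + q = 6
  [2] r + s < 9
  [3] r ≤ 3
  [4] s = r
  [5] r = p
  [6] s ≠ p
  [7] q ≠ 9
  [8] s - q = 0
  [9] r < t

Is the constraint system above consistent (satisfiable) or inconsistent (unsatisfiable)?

From constraints 4 and 5, s = r = p, so s = p. But constraint 6 says s ≠ p. Contradiction.

Unsatisfiable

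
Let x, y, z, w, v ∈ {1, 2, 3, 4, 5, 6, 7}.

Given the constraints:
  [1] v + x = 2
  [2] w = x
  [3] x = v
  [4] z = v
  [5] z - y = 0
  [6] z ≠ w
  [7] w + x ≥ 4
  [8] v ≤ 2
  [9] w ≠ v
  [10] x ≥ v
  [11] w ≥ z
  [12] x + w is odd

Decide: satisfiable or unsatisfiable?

From constraints 2 and 3, w = x = v, so w = v. But constraint 9 says w ≠ v. Contradiction.

Unsatisfiable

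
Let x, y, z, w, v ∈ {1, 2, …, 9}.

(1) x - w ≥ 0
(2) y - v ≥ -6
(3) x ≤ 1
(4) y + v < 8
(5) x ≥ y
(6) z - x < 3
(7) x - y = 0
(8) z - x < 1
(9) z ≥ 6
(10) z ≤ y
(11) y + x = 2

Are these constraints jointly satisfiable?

Unsatisfiable

From constraints 9 and 10: y ≥ z and z ≥ 6, so y ≥ 6. From constraints 3 and 5: y ≤ x and x ≤ 1, so y ≤ 1. But 1 < 6, so no value of y works.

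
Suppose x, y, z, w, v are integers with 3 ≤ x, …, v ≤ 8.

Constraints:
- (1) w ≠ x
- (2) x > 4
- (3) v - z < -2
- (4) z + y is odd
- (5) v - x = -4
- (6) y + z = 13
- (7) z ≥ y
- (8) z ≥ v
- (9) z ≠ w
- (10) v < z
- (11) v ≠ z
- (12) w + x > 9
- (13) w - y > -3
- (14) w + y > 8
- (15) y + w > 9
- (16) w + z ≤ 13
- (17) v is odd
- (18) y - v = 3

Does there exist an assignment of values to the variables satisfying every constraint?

Take x = 7, y = 6, z = 7, w = 5, v = 3. Then constraint 3: v - z = -4; constraint 5: v - x = -4, and every other listed constraint is also met.

Satisfiable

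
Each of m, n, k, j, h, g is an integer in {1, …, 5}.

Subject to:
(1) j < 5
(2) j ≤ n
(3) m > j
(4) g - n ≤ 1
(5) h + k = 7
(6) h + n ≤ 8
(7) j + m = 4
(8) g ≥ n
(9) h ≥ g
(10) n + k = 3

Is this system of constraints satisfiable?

Satisfiable

Take m = 3, n = 1, k = 2, j = 1, h = 5, g = 1. Then constraint 4: g - n = 0; constraint 5: h + k = 7; constraint 6: h + n = 6, and every other listed constraint is also met.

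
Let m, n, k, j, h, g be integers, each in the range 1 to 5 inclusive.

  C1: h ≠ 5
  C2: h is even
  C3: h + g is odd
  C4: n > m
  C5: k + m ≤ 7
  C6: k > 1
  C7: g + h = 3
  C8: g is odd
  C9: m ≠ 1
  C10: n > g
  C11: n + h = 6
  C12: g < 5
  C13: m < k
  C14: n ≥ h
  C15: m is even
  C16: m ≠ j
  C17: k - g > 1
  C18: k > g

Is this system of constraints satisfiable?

Satisfiable

Try m = 2, n = 4, k = 4, j = 3, h = 2, g = 1.
Check constraint 5: k + m = 6; constraint 7: g + h = 3. The remaining constraints are straightforward to verify.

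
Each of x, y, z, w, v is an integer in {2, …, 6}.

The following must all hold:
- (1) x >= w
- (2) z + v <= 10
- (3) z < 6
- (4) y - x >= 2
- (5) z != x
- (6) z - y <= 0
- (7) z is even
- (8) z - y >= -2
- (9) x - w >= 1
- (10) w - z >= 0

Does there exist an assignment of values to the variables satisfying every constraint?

Unsatisfiable

Constraints 4, 8, 9, and 10 give w − z ≥ 0, z − y ≥ -2, y − x ≥ 2, x − w ≥ 1.
Adding all 4 inequalities: the left sides telescope to 0, and the right sides sum to 0 + (-2) + 2 + 1 = 1. So 0 ≥ 1, which is false.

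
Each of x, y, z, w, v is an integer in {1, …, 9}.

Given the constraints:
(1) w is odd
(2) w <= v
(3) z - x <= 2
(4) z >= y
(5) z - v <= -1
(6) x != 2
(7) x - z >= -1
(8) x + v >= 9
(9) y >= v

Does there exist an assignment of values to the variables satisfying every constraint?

Constraints 4, 5, and 9 give v ≤ y, y ≤ z, z < v. Chaining: v ≤ y ≤ z < v, which forces v < v — impossible.

Unsatisfiable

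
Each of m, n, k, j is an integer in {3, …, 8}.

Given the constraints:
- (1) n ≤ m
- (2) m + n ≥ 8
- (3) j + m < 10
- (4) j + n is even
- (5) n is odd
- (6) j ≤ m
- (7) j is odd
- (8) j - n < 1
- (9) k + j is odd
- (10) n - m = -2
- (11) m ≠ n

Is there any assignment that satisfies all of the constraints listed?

Try m = 5, n = 3, k = 6, j = 3.
Check constraint 2: m + n = 8; constraint 3: j + m = 8; constraint 8: j - n = 0. The remaining constraints are straightforward to verify.

Satisfiable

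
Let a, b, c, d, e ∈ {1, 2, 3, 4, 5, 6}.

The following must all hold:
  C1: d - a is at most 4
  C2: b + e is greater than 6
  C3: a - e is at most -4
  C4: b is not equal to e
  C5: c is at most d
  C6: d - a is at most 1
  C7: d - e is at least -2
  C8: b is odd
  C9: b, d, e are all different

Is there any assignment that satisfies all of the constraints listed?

Constraints 3, 6, and 7 give a − d ≥ -1, d − e ≥ -2, e − a ≥ 4.
Adding all 3 inequalities: the left sides telescope to 0, and the right sides sum to (-1) + (-2) + 4 = 1. So 0 ≥ 1, which is false.

Unsatisfiable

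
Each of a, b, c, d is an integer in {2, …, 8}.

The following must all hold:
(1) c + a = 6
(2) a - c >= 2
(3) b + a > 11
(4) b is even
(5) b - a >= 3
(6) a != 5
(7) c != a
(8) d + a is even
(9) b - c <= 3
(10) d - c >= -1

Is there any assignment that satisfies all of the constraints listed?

Unsatisfiable

Constraints 2, 5, and 9 give a − c ≥ 2, c − b ≥ -3, b − a ≥ 3.
Adding all 3 inequalities: the left sides telescope to 0, and the right sides sum to 2 + (-3) + 3 = 2. So 0 ≥ 2, which is false.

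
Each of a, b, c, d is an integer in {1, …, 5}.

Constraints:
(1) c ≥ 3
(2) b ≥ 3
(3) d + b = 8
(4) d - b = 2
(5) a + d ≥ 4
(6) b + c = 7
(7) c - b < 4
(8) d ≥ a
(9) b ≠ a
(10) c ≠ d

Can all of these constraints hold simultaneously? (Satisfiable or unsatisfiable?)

One satisfying assignment is a = 2, b = 3, c = 4, d = 5.
For the less obvious constraints — constraint 3: d + b = 8; constraint 4: d - b = 2; constraint 5: a + d = 7 — and the others hold by inspection.

Satisfiable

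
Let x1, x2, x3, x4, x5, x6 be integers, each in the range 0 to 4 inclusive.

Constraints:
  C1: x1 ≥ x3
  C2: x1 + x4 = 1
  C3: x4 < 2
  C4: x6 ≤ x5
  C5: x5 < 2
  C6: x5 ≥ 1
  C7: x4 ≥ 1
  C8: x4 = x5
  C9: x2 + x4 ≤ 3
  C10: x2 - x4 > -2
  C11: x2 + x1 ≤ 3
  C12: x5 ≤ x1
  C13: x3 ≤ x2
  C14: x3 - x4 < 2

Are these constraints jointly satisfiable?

From constraints 6 and 12: x1 ≥ x5 ≥ 1. From constraint 7: x4 ≥ 1. Hence x1 + x4 ≥ 2. But constraint 2 requires x1 + x4 = 1, and 1 < 2. Contradiction.

Unsatisfiable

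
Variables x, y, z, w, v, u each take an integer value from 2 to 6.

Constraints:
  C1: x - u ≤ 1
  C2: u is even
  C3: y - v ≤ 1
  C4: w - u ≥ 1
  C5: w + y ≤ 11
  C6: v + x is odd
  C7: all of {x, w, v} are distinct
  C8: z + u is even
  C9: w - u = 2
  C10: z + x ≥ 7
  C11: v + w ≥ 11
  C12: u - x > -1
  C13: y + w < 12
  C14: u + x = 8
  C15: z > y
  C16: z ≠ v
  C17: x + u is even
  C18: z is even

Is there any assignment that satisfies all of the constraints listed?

Satisfiable

The assignment x = 4, y = 4, z = 6, w = 6, v = 5, u = 4 works:
  constraint 1 holds since x - u = 0.
  constraint 3 holds since y - v = -1.
The rest check out directly.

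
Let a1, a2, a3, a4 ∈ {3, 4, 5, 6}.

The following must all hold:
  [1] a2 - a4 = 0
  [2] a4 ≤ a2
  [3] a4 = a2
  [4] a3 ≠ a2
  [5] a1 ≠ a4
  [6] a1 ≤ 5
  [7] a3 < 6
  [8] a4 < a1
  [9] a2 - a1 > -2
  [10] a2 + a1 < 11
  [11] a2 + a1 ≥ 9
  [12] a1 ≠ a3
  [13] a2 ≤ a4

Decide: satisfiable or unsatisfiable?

One satisfying assignment is a1 = 5, a2 = 4, a3 = 3, a4 = 4.
For the less obvious constraints — constraint 1: a2 - a4 = 0; constraint 9: a2 - a1 = -1; constraint 10: a2 + a1 = 9 — and the others hold by inspection.

Satisfiable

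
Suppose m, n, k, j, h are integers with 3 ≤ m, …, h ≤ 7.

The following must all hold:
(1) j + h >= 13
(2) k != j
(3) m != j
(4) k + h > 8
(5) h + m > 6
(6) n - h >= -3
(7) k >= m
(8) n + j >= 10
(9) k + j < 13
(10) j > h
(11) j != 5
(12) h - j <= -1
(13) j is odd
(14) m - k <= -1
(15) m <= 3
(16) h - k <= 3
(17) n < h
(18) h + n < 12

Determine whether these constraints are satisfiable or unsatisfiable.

Try m = 3, n = 4, k = 5, j = 7, h = 6.
Check constraint 1: j + h = 13; constraint 4: k + h = 11. The remaining constraints are straightforward to verify.

Satisfiable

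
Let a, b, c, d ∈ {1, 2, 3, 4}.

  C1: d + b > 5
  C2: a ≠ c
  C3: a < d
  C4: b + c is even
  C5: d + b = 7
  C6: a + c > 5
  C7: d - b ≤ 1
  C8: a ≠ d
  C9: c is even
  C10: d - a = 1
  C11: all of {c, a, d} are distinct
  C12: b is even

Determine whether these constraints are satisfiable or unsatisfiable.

Satisfiable

One satisfying assignment is a = 2, b = 4, c = 4, d = 3.
For the less obvious constraints — constraint 1: d + b = 7; constraint 5: d + b = 7; constraint 6: a + c = 6 — and the others hold by inspection.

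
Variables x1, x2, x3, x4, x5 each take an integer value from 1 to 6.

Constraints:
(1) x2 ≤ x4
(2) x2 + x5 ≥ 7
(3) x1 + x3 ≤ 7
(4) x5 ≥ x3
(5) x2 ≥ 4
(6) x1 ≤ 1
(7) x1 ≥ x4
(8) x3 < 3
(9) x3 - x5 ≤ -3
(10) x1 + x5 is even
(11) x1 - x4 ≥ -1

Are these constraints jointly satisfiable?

Unsatisfiable

From constraints 1 and 5: x4 ≥ x2 and x2 ≥ 4, so x4 ≥ 4. From constraints 6 and 7: x4 ≤ x1 and x1 ≤ 1, so x4 ≤ 1. But 1 < 4, so no value of x4 works.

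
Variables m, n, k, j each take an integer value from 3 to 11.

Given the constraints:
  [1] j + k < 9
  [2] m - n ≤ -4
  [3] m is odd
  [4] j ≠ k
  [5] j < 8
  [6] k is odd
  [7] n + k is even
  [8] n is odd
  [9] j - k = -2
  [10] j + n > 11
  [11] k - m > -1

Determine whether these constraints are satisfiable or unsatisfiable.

Satisfiable

One satisfying assignment is m = 3, n = 9, k = 5, j = 3.
For the less obvious constraints — constraint 1: j + k = 8; constraint 2: m - n = -6 — and the others hold by inspection.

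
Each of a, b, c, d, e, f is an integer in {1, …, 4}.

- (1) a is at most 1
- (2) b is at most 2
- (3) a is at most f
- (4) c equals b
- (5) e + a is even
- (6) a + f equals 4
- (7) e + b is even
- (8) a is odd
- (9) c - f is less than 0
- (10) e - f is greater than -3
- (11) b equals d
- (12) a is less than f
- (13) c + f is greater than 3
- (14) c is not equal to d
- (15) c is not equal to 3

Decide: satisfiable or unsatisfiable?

Unsatisfiable

From constraints 4 and 11, c = b = d, so c = d. But constraint 14 says c ≠ d. Contradiction.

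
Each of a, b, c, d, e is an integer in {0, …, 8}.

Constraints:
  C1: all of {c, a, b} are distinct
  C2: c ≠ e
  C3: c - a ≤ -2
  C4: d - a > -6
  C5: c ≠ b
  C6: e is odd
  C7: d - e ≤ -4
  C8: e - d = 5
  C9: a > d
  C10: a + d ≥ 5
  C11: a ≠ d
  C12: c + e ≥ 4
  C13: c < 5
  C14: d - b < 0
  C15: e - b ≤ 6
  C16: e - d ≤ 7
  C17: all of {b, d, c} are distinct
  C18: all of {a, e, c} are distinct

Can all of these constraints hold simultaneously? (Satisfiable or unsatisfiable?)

Satisfiable

One satisfying assignment is a = 5, b = 4, c = 0, d = 2, e = 7.
For the less obvious constraints — constraint 3: c - a = -5; constraint 4: d - a = -3 — and the others hold by inspection.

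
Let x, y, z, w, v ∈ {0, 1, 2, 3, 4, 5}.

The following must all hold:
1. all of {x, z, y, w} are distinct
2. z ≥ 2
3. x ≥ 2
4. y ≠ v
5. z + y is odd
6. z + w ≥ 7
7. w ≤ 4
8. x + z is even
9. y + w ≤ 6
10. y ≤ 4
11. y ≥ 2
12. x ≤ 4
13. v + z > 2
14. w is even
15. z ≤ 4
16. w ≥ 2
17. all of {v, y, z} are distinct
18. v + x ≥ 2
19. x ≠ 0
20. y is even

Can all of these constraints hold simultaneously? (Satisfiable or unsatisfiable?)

Constraints 2, 3, 7, 10, 11, 12, 15, and 16 confine each of x, z, y, w to the 3 values {2, …, 4}.
Constraint 1 requires all 4 of them to be distinct, but only 3 values are available — impossible by the pigeonhole principle.

Unsatisfiable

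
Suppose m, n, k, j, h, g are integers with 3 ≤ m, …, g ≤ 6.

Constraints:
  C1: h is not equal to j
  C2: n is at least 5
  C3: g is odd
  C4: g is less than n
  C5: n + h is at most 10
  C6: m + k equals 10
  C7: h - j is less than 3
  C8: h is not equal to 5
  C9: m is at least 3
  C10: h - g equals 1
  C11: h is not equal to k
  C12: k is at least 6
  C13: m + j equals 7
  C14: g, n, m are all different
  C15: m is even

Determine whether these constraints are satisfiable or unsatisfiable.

Take m = 4, n = 5, k = 6, j = 3, h = 4, g = 3. Then constraint 5: n + h = 9; constraint 6: m + k = 10, and every other listed constraint is also met.

Satisfiable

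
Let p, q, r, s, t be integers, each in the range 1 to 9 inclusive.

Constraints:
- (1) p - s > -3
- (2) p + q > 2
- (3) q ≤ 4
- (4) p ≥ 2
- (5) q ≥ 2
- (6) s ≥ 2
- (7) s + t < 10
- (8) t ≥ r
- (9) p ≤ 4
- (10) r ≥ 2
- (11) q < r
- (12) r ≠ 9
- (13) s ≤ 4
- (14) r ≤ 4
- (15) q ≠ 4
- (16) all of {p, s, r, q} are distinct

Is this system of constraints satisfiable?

Unsatisfiable

Constraints 3, 4, 5, 6, 9, 10, 13, and 14 confine each of p, s, r, q to the 3 values {2, …, 4}.
Constraint 16 requires all 4 of them to be distinct, but only 3 values are available — impossible by the pigeonhole principle.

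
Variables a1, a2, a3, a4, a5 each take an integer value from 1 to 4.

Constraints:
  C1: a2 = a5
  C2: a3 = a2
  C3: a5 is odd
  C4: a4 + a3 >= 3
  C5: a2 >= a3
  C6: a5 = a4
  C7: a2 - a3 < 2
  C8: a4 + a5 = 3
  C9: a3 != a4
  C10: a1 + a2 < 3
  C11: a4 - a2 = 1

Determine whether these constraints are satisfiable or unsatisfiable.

From constraints 1, 2, and 6, a3 = a2 = a5 = a4, so a3 = a4. But constraint 9 says a3 ≠ a4. Contradiction.

Unsatisfiable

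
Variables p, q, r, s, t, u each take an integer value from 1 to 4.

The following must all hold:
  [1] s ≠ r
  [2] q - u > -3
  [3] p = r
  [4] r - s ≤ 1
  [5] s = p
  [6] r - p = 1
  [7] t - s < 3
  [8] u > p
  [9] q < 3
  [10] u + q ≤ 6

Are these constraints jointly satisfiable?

From constraints 3 and 5, s = p = r, so s = r. But constraint 1 says s ≠ r. Contradiction.

Unsatisfiable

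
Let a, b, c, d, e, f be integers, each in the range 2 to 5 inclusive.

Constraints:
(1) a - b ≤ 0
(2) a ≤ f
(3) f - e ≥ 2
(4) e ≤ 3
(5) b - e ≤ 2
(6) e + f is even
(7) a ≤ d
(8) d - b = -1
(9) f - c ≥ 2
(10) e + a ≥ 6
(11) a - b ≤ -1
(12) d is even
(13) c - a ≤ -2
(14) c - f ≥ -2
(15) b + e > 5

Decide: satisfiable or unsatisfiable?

Unsatisfiable

Constraints 3, 5, 11, 13, and 14 give e − b ≥ -2, b − a ≥ 1, a − c ≥ 2, c − f ≥ -2, f − e ≥ 2.
Adding all 5 inequalities: the left sides telescope to 0, and the right sides sum to (-2) + 1 + 2 + (-2) + 2 = 1. So 0 ≥ 1, which is false.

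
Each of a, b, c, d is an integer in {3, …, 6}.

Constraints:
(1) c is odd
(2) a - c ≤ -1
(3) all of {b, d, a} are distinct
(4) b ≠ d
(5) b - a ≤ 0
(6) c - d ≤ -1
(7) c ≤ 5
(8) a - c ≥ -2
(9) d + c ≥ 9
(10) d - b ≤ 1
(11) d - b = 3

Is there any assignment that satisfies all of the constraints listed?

Constraints 2, 5, 6, and 10 give b − d ≥ -1, d − c ≥ 1, c − a ≥ 1, a − b ≥ 0.
Adding all 4 inequalities: the left sides telescope to 0, and the right sides sum to (-1) + 1 + 1 + 0 = 1. So 0 ≥ 1, which is false.

Unsatisfiable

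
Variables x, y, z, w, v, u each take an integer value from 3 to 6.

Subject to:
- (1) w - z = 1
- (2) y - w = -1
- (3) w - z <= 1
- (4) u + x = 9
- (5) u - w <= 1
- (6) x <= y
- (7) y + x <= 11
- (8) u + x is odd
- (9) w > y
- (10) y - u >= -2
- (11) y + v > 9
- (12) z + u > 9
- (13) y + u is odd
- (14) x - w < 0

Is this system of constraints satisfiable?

Satisfiable

Take x = 3, y = 5, z = 5, w = 6, v = 5, u = 6. Then constraint 1: w - z = 1; constraint 2: y - w = -1, and every other listed constraint is also met.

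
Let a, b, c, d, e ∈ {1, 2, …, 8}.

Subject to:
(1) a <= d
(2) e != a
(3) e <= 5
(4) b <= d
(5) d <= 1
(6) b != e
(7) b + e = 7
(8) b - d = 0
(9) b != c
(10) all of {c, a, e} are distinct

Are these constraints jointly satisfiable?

Unsatisfiable

From constraints 4 and 5: b ≤ d ≤ 1. From constraint 3: e ≤ 5. Hence b + e ≤ 6. But constraint 7 requires b + e = 7, and 7 > 6. Contradiction.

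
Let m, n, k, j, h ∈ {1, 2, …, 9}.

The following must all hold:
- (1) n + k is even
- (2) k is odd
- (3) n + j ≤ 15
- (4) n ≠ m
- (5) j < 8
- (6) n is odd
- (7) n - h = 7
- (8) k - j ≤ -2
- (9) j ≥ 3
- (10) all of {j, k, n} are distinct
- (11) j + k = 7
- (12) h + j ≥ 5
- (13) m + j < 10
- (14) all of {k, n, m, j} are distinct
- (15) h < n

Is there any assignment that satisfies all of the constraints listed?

One satisfying assignment is m = 3, n = 9, k = 1, j = 6, h = 2.
For the less obvious constraints — constraint 3: n + j = 15; constraint 7: n - h = 7; constraint 8: k - j = -5 — and the others hold by inspection.

Satisfiable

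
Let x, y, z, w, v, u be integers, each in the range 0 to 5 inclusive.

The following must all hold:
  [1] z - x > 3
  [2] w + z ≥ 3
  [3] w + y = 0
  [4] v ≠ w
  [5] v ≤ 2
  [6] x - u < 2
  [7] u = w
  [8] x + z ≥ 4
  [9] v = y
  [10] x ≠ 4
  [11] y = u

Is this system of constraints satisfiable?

From constraints 7, 9, and 11, v = y = u = w, so v = w. But constraint 4 says v ≠ w. Contradiction.

Unsatisfiable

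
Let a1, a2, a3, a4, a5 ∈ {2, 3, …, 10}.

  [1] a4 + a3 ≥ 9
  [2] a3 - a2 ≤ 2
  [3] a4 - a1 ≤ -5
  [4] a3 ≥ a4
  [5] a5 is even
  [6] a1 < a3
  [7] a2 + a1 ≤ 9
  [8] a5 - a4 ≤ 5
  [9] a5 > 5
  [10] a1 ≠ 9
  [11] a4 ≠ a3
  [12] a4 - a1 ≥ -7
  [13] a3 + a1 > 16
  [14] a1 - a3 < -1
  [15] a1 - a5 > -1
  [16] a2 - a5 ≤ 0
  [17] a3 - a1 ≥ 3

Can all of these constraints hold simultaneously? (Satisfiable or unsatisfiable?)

Constraints 2, 3, 8, 16, and 17 give a3 − a1 ≥ 3, a1 − a4 ≥ 5, a4 − a5 ≥ -5, a5 − a2 ≥ 0, a2 − a3 ≥ -2.
Adding all 5 inequalities: the left sides telescope to 0, and the right sides sum to 3 + 5 + (-5) + 0 + (-2) = 1. So 0 ≥ 1, which is false.

Unsatisfiable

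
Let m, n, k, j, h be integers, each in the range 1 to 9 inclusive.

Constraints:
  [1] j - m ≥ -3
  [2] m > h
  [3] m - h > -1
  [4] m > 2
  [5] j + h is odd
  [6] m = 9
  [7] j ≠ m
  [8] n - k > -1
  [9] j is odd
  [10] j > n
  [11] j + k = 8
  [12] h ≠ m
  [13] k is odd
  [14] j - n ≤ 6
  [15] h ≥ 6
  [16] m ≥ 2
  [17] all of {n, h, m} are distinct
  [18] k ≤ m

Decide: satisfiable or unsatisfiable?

Satisfiable

Setting (m, n, k, j, h) = (9, 1, 1, 7, 8) satisfies everything: constraint 1: j - m = -2; constraint 3: m - h = 1, and the others follow.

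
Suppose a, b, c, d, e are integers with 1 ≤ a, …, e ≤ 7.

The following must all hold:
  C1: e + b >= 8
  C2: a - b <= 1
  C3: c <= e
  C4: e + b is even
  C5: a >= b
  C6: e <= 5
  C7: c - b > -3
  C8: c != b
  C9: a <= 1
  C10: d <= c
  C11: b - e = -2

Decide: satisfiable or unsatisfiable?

From constraint 6: e ≤ 5. From constraints 5 and 9: b ≤ a ≤ 1. Hence e + b ≤ 6. But constraint 1 requires e + b ≥ 8, and 8 > 6. Contradiction.

Unsatisfiable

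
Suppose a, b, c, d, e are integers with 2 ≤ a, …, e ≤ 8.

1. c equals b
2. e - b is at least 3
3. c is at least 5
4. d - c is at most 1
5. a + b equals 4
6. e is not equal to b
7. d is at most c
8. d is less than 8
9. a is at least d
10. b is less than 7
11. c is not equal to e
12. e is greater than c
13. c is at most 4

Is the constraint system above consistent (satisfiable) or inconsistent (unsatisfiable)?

From constraint 3: c ≥ 5. From constraint 13: c ≤ 4. But 4 < 5, so no value of c works.

Unsatisfiable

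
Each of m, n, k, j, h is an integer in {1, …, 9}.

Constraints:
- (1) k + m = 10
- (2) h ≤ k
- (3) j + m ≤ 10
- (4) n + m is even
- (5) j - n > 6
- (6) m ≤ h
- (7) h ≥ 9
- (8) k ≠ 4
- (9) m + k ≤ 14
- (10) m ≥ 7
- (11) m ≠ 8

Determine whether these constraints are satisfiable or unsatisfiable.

Unsatisfiable

From constraint 10: m ≥ 7. From constraints 2 and 7: k ≥ h ≥ 9. Hence m + k ≥ 16. But constraint 9 requires m + k ≤ 14, and 14 < 16. Contradiction.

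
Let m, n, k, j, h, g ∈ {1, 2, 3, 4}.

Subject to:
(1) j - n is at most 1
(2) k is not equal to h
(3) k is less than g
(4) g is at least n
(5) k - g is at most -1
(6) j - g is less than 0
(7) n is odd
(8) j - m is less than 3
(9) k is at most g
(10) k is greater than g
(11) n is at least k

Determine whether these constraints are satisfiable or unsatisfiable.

Unsatisfiable

Constraints 4, 10, and 11 give g < k, k ≤ n, n ≤ g. Chaining: g < k ≤ n ≤ g, which forces g < g — impossible.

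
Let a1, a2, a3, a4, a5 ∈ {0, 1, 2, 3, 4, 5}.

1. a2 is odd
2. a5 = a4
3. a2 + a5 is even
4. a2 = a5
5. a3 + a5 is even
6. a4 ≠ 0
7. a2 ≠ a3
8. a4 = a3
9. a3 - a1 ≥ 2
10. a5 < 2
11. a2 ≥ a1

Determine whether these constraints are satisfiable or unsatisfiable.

From constraints 2, 4, and 8, a2 = a5 = a4 = a3, so a2 = a3. But constraint 7 says a2 ≠ a3. Contradiction.

Unsatisfiable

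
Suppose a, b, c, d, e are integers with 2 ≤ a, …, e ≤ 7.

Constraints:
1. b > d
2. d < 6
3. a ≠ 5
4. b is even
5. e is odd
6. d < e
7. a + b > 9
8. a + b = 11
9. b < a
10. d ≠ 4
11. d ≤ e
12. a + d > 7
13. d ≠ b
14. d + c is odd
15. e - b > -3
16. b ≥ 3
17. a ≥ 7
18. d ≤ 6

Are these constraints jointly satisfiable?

Satisfiable

Setting (a, b, c, d, e) = (7, 4, 7, 2, 3) satisfies everything: constraint 7: a + b = 11; constraint 8: a + b = 11, and the others follow.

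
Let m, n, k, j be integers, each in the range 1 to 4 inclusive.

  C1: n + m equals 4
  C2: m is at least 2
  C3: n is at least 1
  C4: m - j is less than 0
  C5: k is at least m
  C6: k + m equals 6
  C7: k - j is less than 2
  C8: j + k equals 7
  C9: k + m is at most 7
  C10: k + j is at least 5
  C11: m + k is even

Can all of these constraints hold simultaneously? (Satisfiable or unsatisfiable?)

Satisfiable

Try m = 2, n = 2, k = 4, j = 3.
Check constraint 1: n + m = 4; constraint 4: m - j = -1. The remaining constraints are straightforward to verify.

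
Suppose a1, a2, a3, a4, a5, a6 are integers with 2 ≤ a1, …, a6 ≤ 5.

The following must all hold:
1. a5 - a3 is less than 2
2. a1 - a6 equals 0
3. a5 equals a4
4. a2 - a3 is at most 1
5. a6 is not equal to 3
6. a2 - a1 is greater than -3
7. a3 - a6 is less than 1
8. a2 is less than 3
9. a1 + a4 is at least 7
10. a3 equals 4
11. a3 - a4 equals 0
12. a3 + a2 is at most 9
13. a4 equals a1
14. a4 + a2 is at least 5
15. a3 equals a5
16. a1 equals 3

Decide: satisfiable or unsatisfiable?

Unsatisfiable

Constraint 10 fixes a3 = 4 and constraint 16 fixes a1 = 3. Constraints 3, 13, and 15 give a3 = a5 = a4 = a1, so a3 = a1. But 4 ≠ 3 — contradiction.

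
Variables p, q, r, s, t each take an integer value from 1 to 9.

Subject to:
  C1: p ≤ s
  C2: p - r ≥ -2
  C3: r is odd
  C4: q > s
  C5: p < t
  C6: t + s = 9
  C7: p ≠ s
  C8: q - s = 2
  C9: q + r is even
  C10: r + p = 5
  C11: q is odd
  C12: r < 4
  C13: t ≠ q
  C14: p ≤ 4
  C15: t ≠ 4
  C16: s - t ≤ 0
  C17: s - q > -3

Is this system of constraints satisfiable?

Satisfiable

The assignment p = 2, q = 5, r = 3, s = 3, t = 6 works:
  constraint 2 holds since p - r = -1.
  constraint 6 holds since t + s = 9.
  constraint 8 holds since q - s = 2.
The rest check out directly.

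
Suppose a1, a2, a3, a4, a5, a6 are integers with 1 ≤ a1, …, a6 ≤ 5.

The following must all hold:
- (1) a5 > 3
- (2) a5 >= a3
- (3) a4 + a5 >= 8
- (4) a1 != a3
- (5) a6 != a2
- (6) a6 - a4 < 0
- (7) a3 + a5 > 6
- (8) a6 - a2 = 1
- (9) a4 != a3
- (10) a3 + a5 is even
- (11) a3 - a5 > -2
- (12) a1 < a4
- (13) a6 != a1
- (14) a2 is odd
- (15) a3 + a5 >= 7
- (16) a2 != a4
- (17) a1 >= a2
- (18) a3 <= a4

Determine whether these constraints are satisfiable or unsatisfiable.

Satisfiable

The assignment a1 = 1, a2 = 1, a3 = 4, a4 = 5, a5 = 4, a6 = 2 works:
  constraint 3 holds since a4 + a5 = 9.
  constraint 6 holds since a6 - a4 = -3.
  constraint 7 holds since a3 + a5 = 8.
The rest check out directly.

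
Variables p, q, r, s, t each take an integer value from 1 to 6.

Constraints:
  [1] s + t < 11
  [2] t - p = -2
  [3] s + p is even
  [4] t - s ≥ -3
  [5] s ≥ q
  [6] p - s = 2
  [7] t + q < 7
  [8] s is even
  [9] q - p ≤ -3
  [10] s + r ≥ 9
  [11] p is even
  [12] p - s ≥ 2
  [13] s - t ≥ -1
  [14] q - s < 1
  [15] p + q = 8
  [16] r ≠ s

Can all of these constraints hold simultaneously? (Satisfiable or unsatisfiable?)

Satisfiable

The assignment p = 6, q = 2, r = 6, s = 4, t = 4 works:
  constraint 1 holds since s + t = 8.
  constraint 2 holds since t - p = -2.
  constraint 4 holds since t - s = 0.
The rest check out directly.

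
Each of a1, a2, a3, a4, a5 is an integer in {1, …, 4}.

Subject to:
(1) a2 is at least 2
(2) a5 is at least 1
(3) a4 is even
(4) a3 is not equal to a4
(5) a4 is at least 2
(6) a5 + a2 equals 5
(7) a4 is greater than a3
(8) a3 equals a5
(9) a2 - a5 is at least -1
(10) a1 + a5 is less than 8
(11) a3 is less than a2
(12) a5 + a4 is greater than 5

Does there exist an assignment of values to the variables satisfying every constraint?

Satisfiable

Take a1 = 3, a2 = 3, a3 = 2, a4 = 4, a5 = 2. Then constraint 6: a5 + a2 = 5; constraint 9: a2 - a5 = 1; constraint 10: a1 + a5 = 5, and every other listed constraint is also met.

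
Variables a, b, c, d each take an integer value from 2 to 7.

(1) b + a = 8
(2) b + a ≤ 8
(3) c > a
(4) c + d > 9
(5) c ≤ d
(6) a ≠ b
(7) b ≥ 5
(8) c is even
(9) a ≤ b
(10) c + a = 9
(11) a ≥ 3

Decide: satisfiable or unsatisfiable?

Satisfiable

Setting (a, b, c, d) = (3, 5, 6, 6) satisfies everything: constraint 1: b + a = 8; constraint 2: b + a = 8, and the others follow.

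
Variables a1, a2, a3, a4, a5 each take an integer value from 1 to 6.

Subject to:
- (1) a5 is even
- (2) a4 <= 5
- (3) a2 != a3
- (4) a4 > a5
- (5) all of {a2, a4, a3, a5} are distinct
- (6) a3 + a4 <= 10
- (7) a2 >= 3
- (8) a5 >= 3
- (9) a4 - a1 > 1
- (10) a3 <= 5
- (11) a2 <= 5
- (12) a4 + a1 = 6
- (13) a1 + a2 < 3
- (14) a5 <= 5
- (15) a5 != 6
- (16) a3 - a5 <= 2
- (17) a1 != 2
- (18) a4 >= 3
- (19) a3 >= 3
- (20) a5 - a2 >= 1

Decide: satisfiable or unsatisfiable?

Unsatisfiable

Constraints 2, 7, 8, 10, 11, 14, 18, and 19 confine each of a2, a4, a3, a5 to the 3 values {3, …, 5}.
Constraint 5 requires all 4 of them to be distinct, but only 3 values are available — impossible by the pigeonhole principle.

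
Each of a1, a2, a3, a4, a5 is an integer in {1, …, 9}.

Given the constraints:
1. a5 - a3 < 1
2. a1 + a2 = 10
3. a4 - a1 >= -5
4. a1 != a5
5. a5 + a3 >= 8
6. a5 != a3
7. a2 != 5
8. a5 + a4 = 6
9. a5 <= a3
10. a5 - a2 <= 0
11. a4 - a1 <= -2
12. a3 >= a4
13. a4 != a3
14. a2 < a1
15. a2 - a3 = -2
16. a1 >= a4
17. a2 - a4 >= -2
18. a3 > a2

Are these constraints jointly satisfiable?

Satisfiable

One satisfying assignment is a1 = 7, a2 = 3, a3 = 5, a4 = 3, a5 = 3.
For the less obvious constraints — constraint 1: a5 - a3 = -2; constraint 2: a1 + a2 = 10; constraint 3: a4 - a1 = -4 — and the others hold by inspection.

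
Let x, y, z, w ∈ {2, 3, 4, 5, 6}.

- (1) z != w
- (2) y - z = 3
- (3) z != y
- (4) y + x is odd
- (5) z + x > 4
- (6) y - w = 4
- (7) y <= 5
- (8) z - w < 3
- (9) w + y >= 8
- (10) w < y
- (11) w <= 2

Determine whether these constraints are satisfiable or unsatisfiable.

From constraint 11: w ≤ 2. From constraint 7: y ≤ 5. Hence w + y ≤ 7. But constraint 9 requires w + y ≥ 8, and 8 > 7. Contradiction.

Unsatisfiable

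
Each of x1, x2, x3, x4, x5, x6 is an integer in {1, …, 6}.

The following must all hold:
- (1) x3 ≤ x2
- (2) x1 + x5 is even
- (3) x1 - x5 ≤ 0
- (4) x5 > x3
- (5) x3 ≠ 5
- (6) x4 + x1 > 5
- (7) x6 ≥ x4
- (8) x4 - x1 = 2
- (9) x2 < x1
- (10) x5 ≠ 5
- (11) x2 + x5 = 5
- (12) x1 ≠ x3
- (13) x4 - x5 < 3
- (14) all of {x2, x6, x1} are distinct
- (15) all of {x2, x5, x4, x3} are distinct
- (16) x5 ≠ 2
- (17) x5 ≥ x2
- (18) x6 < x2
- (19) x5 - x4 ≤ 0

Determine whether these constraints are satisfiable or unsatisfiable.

Constraints 3, 7, 9, 18, and 19 give x4 ≤ x6, x6 < x2, x2 < x1, x1 ≤ x5, x5 ≤ x4. Chaining: x4 ≤ x6 < x2 < x1 ≤ x5 ≤ x4, which forces x4 < x4 — impossible.

Unsatisfiable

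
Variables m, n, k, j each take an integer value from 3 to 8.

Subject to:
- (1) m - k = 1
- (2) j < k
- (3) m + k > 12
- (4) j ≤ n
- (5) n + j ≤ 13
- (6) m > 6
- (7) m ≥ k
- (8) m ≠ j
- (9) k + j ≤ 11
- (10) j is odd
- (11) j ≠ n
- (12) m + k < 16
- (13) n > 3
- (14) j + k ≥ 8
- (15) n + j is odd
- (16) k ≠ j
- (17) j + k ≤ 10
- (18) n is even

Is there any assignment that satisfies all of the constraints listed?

The assignment m = 7, n = 8, k = 6, j = 3 works:
  constraint 1 holds since m - k = 1.
  constraint 3 holds since m + k = 13.
The rest check out directly.

Satisfiable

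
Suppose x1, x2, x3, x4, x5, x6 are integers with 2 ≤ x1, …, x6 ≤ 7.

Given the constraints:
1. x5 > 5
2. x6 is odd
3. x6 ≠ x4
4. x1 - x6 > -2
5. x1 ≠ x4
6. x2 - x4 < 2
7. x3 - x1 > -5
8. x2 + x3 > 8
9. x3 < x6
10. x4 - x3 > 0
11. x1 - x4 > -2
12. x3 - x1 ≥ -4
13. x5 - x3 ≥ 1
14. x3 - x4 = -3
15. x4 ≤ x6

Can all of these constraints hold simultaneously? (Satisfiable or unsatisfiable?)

Satisfiable

Try x1 = 7, x2 = 7, x3 = 3, x4 = 6, x5 = 6, x6 = 7.
Check constraint 4: x1 - x6 = 0; constraint 6: x2 - x4 = 1. The remaining constraints are straightforward to verify.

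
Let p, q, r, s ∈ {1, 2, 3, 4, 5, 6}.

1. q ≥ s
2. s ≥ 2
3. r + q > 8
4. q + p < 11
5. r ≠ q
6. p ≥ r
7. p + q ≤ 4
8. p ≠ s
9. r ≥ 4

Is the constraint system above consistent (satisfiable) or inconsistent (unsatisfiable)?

Unsatisfiable

From constraints 6 and 9: p ≥ r ≥ 4. From constraints 1 and 2: q ≥ s ≥ 2. Hence p + q ≥ 6. But constraint 7 requires p + q ≤ 4, and 4 < 6. Contradiction.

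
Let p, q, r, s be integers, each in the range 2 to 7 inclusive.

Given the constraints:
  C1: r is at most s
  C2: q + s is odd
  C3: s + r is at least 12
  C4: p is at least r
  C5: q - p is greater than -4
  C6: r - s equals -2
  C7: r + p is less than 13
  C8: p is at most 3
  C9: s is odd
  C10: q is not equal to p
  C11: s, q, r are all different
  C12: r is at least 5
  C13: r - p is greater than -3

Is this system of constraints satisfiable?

Unsatisfiable

From constraint 12: r ≥ 5. From constraints 4 and 8: r ≤ p and p ≤ 3, so r ≤ 3. But 3 < 5, so no value of r works.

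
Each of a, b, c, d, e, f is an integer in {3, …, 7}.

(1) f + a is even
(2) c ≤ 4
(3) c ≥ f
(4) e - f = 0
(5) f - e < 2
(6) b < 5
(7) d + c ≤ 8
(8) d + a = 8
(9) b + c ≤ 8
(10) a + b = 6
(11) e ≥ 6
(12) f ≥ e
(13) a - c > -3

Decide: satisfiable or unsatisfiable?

Unsatisfiable

From constraints 11 and 12: f ≥ e and e ≥ 6, so f ≥ 6. From constraints 2 and 3: f ≤ c and c ≤ 4, so f ≤ 4. But 4 < 6, so no value of f works.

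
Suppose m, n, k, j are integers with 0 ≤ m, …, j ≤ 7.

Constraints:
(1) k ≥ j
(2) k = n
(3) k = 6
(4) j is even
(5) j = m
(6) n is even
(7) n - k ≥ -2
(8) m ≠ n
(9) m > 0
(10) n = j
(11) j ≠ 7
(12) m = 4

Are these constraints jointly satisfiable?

Constraint 3 fixes k = 6 and constraint 12 fixes m = 4. Constraints 2, 5, and 10 give k = n = j = m, so k = m. But 6 ≠ 4 — contradiction.

Unsatisfiable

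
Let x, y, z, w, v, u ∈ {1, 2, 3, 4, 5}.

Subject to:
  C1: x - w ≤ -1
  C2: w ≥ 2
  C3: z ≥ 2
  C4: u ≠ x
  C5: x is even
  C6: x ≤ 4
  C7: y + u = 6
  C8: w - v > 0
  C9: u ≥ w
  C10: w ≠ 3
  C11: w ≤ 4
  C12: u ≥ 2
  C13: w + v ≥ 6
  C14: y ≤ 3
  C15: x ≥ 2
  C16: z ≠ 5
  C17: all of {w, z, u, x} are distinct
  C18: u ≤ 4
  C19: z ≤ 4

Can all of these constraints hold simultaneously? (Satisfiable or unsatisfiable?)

Constraints 2, 3, 6, 11, 12, 15, 18, and 19 confine each of w, z, u, x to the 3 values {2, …, 4}.
Constraint 17 requires all 4 of them to be distinct, but only 3 values are available — impossible by the pigeonhole principle.

Unsatisfiable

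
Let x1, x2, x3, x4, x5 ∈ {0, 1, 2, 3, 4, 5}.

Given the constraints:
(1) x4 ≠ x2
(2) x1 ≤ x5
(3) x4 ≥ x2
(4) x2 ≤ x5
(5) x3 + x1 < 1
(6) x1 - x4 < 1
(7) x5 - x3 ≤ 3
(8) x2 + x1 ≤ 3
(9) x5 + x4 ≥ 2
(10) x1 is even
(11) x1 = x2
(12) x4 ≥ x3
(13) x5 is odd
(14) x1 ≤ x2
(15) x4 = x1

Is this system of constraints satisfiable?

Unsatisfiable

From constraints 11 and 15, x4 = x1 = x2, so x4 = x2. But constraint 1 says x4 ≠ x2. Contradiction.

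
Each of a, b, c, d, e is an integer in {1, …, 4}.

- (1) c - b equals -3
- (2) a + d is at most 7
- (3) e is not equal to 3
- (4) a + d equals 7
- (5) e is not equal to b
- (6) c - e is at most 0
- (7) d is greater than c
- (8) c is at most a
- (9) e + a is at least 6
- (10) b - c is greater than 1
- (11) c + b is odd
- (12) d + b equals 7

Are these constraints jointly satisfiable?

Satisfiable

One satisfying assignment is a = 4, b = 4, c = 1, d = 3, e = 2.
For the less obvious constraints — constraint 1: c - b = -3; constraint 2: a + d = 7 — and the others hold by inspection.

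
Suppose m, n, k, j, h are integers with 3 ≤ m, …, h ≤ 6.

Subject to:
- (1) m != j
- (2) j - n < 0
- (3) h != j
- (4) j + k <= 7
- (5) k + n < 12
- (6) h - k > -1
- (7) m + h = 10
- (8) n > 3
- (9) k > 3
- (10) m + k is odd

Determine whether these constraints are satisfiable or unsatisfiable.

Setting (m, n, k, j, h) = (5, 5, 4, 3, 5) satisfies everything: constraint 2: j - n = -2; constraint 4: j + k = 7; constraint 5: k + n = 9, and the others follow.

Satisfiable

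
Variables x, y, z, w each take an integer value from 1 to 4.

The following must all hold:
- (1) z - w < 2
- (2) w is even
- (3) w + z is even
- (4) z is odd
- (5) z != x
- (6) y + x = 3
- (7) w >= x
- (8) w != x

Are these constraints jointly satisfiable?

Unsatisfiable

Constraint 2 makes w even and constraint 4 makes z odd, so w + z must be odd. Constraint 3 says w + z is even — contradiction.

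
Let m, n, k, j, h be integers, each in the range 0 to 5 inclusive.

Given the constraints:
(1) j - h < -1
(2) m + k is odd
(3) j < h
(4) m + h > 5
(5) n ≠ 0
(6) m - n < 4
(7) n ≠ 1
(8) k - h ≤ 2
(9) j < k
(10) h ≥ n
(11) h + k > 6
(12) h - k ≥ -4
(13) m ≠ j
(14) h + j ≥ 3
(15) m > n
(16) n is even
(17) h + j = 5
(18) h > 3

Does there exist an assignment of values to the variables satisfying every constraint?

Take m = 4, n = 2, k = 5, j = 1, h = 4. Then constraint 1: j - h = -3; constraint 4: m + h = 8, and every other listed constraint is also met.

Satisfiable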